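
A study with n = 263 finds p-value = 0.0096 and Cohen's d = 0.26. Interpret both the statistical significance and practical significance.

Statistically significant (p = 0.0096 < 0.05). Cohen's d = 0.26 indicates a small effect size. Both statistical and practical significance should be considered.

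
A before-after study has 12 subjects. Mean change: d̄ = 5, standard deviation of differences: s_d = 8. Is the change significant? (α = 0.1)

t = d̄/(s_d/√n) = 5/(8/√12) = 2.165. df = 11, critical t = ±1.796. Reject H₀.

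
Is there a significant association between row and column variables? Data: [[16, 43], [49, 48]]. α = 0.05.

χ² = 8.262. df = 1, critical = 3.841. Reject H₀. Variables are dependent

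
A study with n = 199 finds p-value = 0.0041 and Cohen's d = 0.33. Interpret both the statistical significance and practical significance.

Statistically significant (p = 0.0041 < 0.05). Cohen's d = 0.33 indicates a small effect size. Both statistical and practical significance should be considered.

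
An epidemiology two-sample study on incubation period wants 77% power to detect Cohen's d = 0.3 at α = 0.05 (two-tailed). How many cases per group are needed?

z_{α/2} = 1.96, z_β = Φ⁻¹(0.77) = 0.739. For small effect (d = 0.3): n per group = 2(z_{α/2} + z_β)²/d² = 2(1.96 + 0.739)²/0.3² = 161.9 → 162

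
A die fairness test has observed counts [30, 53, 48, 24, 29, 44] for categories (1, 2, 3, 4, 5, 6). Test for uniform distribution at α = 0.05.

Expected = 38 each. χ² = Σ(O-E)²/E = 18.474. df = 5, critical value = 11.07. Reject H₀.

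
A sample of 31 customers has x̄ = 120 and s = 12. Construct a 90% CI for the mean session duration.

CI = x̄ ± t*(s/√n) = 120 ± 1.697(12/√31) = (116.34, 123.66)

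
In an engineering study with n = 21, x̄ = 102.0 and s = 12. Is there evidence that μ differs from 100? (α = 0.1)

t = (x̄ - μ₀)/(s/√n) = (102.0 - 100)/(12/√21) = 0.764. df = 20, critical t = ±1.725. Fail to reject H₀.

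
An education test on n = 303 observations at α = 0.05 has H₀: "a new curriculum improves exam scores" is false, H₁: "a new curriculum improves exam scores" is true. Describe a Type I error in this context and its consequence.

Type I error: rejecting H₀ when it is true — concluding that a new curriculum improves exam scores when in fact it is not. Consequence: adopting a curriculum that gives no real benefit — disruption for nothing.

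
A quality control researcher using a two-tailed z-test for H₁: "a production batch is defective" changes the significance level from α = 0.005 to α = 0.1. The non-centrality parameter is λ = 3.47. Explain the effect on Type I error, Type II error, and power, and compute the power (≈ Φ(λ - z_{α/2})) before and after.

Increasing α from 0.005 to 0.1:
• Type I error rate increases (α is the Type I rate by definition).
• Critical value moves from z_{α/2} = 2.807 to 1.645, so power = Φ(λ - z_{α/2}) goes from Φ(3.47 - 2.807) = 0.746 to Φ(3.47 - 1.645) = 0.966.
• Type II error rate β = 1 - power therefore decreases (0.254 → 0.034).
Appropriate when false negatives are costly — here, shipping a defective batch — faulty products reach customers.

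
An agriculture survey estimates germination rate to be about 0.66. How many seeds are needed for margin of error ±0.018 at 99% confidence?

n = z²p(1-p)/E² = 2.576²×0.66×0.34/0.018² = 4595.9 → n = 4596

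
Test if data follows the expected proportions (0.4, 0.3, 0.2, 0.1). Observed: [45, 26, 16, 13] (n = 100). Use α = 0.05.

Expected: [40.0, 30.0, 20.0, 10.0]. χ² = 2.858. df = 3, critical = 7.815. Fail to reject H₀.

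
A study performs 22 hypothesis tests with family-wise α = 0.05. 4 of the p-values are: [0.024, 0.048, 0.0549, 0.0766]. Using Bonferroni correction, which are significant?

Bonferroni α = 0.05/22 = 0.00227. None of the given p-values are significant.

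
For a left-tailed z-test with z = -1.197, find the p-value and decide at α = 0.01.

p = P(Z < -1.197) = Φ(-1.197) ≈ 0.1157. Since p ≥ 0.01, fail to reject H₀ (not significant) at α = 0.01.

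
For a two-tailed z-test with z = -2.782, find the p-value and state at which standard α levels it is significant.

p = 2·P(Z > |-2.782|) = 2·(1 - Φ(2.782)) ≈ 0.0054. Significant at α = 0.1; Significant at α = 0.05; Significant at α = 0.01.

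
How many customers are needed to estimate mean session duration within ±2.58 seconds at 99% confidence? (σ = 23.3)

n = (z*σ/E)² = (2.576×23.3/2.58)² = 541.2 → n = 542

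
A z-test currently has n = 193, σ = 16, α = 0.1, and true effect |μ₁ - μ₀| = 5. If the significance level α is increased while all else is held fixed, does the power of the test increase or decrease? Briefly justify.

Power increases: a larger α lowers the critical value, so more of the H₁ sampling distribution falls in the rejection region.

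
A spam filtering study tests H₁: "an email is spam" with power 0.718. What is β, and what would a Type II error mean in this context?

β = 1 - power = 1 - 0.718 = 0.282. A Type II error is failing to reject H₀ when H₀ is false (false negative) — here, failing to conclude that an email is spam when in fact it is true. Consequence: a spam email lands in the inbox.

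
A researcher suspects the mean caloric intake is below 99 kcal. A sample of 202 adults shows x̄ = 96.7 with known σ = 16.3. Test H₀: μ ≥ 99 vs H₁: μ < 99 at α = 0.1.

z = -2.005. Critical value: -1.28. Reject H₀.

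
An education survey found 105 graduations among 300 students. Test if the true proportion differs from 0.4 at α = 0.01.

p̂ = 0.35, p₀ = 0.4. z = (p̂ - p₀)/√(p₀(1-p₀)/n) = -1.768. Critical: ±2.576. Fail to reject H₀.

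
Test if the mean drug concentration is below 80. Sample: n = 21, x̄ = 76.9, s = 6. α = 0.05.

t = (76.9 - 80)/(6/√21) = -2.368, df = 20. Critical t = -1.725. Reject H₀.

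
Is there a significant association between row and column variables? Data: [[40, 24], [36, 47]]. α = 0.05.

χ² = 5.294. df = 1, critical = 3.841. Reject H₀. Variables are dependent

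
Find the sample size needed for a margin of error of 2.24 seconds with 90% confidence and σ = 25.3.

n = (z*σ/E)² = (1.645×25.3/2.24)² = 345.2 → n = 346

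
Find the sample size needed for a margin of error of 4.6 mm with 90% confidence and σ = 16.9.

n = (z*σ/E)² = (1.645×16.9/4.6)² = 36.5 → n = 37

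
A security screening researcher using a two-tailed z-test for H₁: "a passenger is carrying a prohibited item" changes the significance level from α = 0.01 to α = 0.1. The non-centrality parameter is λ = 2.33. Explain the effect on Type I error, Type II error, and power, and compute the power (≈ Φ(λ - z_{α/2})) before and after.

Increasing α from 0.01 to 0.1:
• Type I error rate increases (α is the Type I rate by definition).
• Critical value moves from z_{α/2} = 2.576 to 1.645, so power = Φ(λ - z_{α/2}) goes from Φ(2.33 - 2.576) = 0.403 to Φ(2.33 - 1.645) = 0.753.
• Type II error rate β = 1 - power therefore decreases (0.597 → 0.247).
Appropriate when false negatives are costly — here, letting a prohibited item through — security breach.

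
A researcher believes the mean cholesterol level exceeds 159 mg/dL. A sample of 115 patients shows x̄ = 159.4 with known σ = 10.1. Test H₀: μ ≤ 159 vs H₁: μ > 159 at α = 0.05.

z = 0.425. Critical value: 1.645. Fail to reject H₀.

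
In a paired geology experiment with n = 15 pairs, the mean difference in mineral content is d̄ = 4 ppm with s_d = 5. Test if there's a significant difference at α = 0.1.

t = d̄/(s_d/√n) = 4/(5/√15) = 3.098. df = 14, critical t = ±1.761. Reject H₀.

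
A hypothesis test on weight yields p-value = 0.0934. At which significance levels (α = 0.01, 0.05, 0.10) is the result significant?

p = 0.0934. Significant at: α = 0.1.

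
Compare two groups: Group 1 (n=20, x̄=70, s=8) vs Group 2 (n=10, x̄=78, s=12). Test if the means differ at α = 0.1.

Pooled sp = 9.47. t = -2.181, df = 28. Critical t = ±1.701. Reject H₀.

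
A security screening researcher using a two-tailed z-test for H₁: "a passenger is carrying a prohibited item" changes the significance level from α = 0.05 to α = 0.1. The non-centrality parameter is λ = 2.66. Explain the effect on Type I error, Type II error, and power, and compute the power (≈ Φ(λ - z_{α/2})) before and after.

Increasing α from 0.05 to 0.1:
• Type I error rate increases (α is the Type I rate by definition).
• Critical value moves from z_{α/2} = 1.96 to 1.645, so power = Φ(λ - z_{α/2}) goes from Φ(2.66 - 1.96) = 0.758 to Φ(2.66 - 1.645) = 0.845.
• Type II error rate β = 1 - power therefore decreases (0.242 → 0.155).
Appropriate when false negatives are costly — here, letting a prohibited item through — security breach.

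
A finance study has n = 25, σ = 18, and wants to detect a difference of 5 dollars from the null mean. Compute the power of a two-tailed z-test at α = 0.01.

SE = σ/√n = 18/√25 = 3.6. Non-centrality λ = d/SE = 5/3.6 = 1.389. Power ≈ Φ(λ - z_{α/2}) = Φ(1.389 - 2.576) = Φ(-1.187) = 0.118.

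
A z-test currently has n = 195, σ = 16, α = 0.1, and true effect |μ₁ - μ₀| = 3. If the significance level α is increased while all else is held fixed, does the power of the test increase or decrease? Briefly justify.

Power increases: a larger α lowers the critical value, so more of the H₁ sampling distribution falls in the rejection region.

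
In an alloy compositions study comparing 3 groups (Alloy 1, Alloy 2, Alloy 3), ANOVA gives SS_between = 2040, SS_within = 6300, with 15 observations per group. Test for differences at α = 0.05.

df_between = 2, df_within = 42. F = MS_between/MS_within = 1020.0/150.0 = 6.8. F_crit ≈ 3.22. Reject H₀. At least one mean differs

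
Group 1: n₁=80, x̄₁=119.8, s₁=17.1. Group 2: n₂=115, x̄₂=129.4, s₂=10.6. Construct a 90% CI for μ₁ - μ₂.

Difference = -9.6. SE = √(17.1²/80 + 10.6²/115) = 2.152. CI = (-13.14, -6.06)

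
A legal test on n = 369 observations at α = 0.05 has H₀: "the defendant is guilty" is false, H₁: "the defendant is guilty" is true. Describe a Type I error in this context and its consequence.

Type I error: rejecting H₀ when it is true — concluding that the defendant is guilty when in fact it is not. Consequence: convicting an innocent person.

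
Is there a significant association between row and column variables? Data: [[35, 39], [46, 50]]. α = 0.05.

χ² = 0.006. df = 1, critical = 3.841. Fail to reject H₀. No evidence of dependence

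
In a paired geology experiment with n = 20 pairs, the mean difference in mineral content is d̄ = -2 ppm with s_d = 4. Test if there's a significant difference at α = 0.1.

t = d̄/(s_d/√n) = -2/(4/√20) = -2.236. df = 19, critical t = ±1.729. Reject H₀.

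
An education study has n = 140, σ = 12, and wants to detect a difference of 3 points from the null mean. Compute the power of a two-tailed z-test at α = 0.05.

SE = σ/√n = 12/√140 = 1.014. Non-centrality λ = d/SE = 3/1.014 = 2.958. Power ≈ Φ(λ - z_{α/2}) = Φ(2.958 - 1.96) = Φ(0.998) = 0.841.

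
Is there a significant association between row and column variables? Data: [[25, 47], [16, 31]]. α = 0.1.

χ² = 0.006. df = 1, critical = 2.706. Fail to reject H₀. No evidence of dependence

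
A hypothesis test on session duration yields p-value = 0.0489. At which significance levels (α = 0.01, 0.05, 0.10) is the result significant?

p = 0.0489. Significant at: α = 0.05, 0.1.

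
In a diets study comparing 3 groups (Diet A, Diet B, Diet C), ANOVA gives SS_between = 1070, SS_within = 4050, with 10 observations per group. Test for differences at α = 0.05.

df_between = 2, df_within = 27. F = MS_between/MS_within = 535.0/150.0 = 3.567. F_crit ≈ 3.354. Reject H₀. At least one mean differs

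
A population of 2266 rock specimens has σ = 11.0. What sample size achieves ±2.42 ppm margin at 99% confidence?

Without FPC: n₀ = (2.576×11.0/2.42)² = 137.103. With FPC: n = n₀N/(n₀+N-1) = 129.3 → n = 130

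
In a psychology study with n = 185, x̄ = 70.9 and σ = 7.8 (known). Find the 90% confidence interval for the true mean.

CI = x̄ ± z*(σ/√n) = 70.9 ± 1.645(7.8/√185) = 70.9 ± 0.94 = (69.96, 71.84)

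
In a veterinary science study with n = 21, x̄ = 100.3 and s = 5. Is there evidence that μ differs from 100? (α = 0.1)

t = (x̄ - μ₀)/(s/√n) = (100.3 - 100)/(5/√21) = 0.275. df = 20, critical t = ±1.725. Fail to reject H₀.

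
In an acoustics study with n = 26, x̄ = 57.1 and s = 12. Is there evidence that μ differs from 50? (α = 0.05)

t = (x̄ - μ₀)/(s/√n) = (57.1 - 50)/(12/√26) = 3.017. df = 25, critical t = ±2.06. Reject H₀.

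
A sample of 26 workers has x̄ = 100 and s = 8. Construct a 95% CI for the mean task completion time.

CI = x̄ ± t*(s/√n) = 100 ± 2.06(8/√26) = (96.77, 103.23)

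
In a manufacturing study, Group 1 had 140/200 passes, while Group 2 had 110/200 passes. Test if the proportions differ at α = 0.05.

p̂₁ = 0.7, p̂₂ = 0.55, pooled p̂ = 0.625. z = 3.098. Critical: ±1.96. Reject H₀.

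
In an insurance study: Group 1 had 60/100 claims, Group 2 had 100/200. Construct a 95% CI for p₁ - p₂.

p̂₁ = 0.6, p̂₂ = 0.5. Difference = 0.1. CI = (-0.018, 0.218)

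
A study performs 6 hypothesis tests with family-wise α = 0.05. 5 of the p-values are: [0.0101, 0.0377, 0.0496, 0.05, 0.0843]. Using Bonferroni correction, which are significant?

Bonferroni α = 0.05/6 = 0.00833. None of the given p-values are significant.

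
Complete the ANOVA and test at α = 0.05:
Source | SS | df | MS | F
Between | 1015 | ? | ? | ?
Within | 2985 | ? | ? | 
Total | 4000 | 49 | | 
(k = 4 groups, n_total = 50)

df_between = 3, df_within = 46. MS_between = 338.33, MS_within = 64.89. F = 5.214, F_crit ≈ 2.807. Reject H₀.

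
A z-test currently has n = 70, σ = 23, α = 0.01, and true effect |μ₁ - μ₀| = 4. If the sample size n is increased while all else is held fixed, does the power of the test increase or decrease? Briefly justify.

Power increases: a larger n shrinks the standard error σ/√n, moving the sampling distribution under H₁ further from the critical value.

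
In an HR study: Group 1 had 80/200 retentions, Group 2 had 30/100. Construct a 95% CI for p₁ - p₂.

p̂₁ = 0.4, p̂₂ = 0.3. Difference = 0.1. CI = (-0.013, 0.213)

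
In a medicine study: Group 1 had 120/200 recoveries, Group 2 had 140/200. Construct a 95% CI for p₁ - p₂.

p̂₁ = 0.6, p̂₂ = 0.7. Difference = -0.1. CI = (-0.193, -0.007)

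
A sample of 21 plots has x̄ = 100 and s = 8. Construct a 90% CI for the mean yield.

CI = x̄ ± t*(s/√n) = 100 ± 1.725(8/√21) = (96.99, 103.01)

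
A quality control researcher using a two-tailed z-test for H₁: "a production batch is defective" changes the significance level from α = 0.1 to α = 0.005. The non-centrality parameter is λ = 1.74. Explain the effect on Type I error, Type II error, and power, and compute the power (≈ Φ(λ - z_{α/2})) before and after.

Decreasing α from 0.1 to 0.005:
• Type I error rate decreases (α is the Type I rate by definition).
• Critical value moves from z_{α/2} = 1.645 to 2.807, so power = Φ(λ - z_{α/2}) goes from Φ(1.74 - 1.645) = 0.538 to Φ(1.74 - 2.807) = 0.143.
• Type II error rate β = 1 - power therefore increases (0.462 → 0.857).
Appropriate when false positives are costly — here, scrapping a good batch — wasted material and cost for no reason.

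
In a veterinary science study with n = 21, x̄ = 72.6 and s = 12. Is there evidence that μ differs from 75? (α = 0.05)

t = (x̄ - μ₀)/(s/√n) = (72.6 - 75)/(12/√21) = -0.917. df = 20, critical t = ±2.086. Fail to reject H₀.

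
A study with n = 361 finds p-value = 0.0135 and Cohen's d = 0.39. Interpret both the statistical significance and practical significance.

Statistically significant (p = 0.0135 < 0.05). Cohen's d = 0.39 indicates a small effect size. Both statistical and practical significance should be considered.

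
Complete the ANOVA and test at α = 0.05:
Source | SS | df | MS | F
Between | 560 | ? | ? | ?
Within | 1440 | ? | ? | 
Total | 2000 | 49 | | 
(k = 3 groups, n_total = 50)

df_between = 2, df_within = 47. MS_between = 280.0, MS_within = 30.64. F = 9.139, F_crit ≈ 3.195. Reject H₀.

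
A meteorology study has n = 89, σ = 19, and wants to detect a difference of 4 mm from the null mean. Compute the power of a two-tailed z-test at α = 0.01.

SE = σ/√n = 19/√89 = 2.014. Non-centrality λ = d/SE = 4/2.014 = 1.986. Power ≈ Φ(λ - z_{α/2}) = Φ(1.986 - 2.576) = Φ(-0.59) = 0.278.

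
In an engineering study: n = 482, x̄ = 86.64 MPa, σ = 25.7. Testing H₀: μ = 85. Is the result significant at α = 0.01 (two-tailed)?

z = (86.64 - 85)/(25.7/√482) = 1.401. Since |z| ≤ 2.576, not significant at α = 0.01.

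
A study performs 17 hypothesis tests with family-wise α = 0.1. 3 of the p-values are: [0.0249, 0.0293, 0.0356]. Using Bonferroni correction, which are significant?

Bonferroni α = 0.1/17 = 0.00588. None of the given p-values are significant.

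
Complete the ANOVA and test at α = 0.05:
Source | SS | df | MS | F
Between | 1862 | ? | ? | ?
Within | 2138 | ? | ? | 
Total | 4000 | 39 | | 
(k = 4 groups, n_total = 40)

df_between = 3, df_within = 36. MS_between = 620.67, MS_within = 59.39. F = 10.451, F_crit ≈ 2.866. Reject H₀.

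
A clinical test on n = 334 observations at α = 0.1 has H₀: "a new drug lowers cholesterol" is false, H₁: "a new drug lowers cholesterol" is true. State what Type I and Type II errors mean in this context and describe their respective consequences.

Type I (false positive): concluding that a new drug lowers cholesterol when it is not — approving an ineffective drug — patients take a useless medication and may skip effective alternatives. Type II (false negative): failing to conclude that a new drug lowers cholesterol when it is — shelving an effective drug — patients miss out on a treatment that would have helped. Which is costlier depends on domain priorities and is a judgement call rather than a statistical fact.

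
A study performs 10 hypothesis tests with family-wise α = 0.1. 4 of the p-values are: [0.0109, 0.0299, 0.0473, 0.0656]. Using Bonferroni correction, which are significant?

Bonferroni α = 0.1/10 = 0.01. None of the given p-values are significant.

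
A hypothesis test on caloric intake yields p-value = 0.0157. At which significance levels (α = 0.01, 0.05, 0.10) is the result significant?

p = 0.0157. Significant at: α = 0.05, 0.1.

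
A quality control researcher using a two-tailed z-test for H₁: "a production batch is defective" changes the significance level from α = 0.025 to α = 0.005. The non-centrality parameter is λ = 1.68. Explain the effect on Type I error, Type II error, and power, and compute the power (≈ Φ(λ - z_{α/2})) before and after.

Decreasing α from 0.025 to 0.005:
• Type I error rate decreases (α is the Type I rate by definition).
• Critical value moves from z_{α/2} = 2.241 to 2.807, so power = Φ(λ - z_{α/2}) goes from Φ(1.68 - 2.241) = 0.287 to Φ(1.68 - 2.807) = 0.13.
• Type II error rate β = 1 - power therefore increases (0.713 → 0.87).
Appropriate when false positives are costly — here, scrapping a good batch — wasted material and cost for no reason.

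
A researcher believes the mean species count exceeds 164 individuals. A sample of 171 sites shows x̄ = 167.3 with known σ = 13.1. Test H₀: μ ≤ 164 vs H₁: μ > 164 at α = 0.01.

z = 3.294. Critical value: 2.33. Reject H₀.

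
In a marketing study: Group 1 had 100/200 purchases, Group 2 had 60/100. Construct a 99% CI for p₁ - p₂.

p̂₁ = 0.5, p̂₂ = 0.6. Difference = -0.1. CI = (-0.256, 0.056)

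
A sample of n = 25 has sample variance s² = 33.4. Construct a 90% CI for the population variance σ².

df = 24. χ²_{0.05} = 36.415, χ²_{0.95} = 13.848. CI for σ² = ((n-1)s²/χ²_{α/2}, (n-1)s²/χ²_{1-α/2}) = (24·33.4/36.415, 24·33.4/13.848) = (22.01, 57.89)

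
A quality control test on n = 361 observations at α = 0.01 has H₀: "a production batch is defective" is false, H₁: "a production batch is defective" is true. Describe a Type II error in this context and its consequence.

Type II error: failing to reject H₀ when it is false — concluding that a production batch is defective is not supported when in fact it is. Consequence: shipping a defective batch — faulty products reach customers.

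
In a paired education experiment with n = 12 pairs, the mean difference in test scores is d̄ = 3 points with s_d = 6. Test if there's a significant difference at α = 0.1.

t = d̄/(s_d/√n) = 3/(6/√12) = 1.732. df = 11, critical t = ±1.796. Fail to reject H₀.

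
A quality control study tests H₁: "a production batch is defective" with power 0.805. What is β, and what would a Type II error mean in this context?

β = 1 - power = 1 - 0.805 = 0.195. A Type II error is failing to reject H₀ when H₀ is false (false negative) — here, failing to conclude that a production batch is defective when in fact it is true. Consequence: shipping a defective batch — faulty products reach customers.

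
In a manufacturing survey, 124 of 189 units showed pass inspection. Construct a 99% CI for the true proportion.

p̂ = 0.656. CI = p̂ ± z*√(p̂(1-p̂)/n) = (0.567, 0.745)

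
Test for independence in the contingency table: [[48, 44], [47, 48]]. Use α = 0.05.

χ² = 0.136. df = 1, critical = 3.841. Fail to reject H₀. No evidence of dependence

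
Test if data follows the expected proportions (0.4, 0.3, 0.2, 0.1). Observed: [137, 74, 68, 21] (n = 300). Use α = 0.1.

Expected: [120.0, 90.0, 60.0, 30.0]. χ² = 9.019. df = 3, critical = 6.251. Reject H₀.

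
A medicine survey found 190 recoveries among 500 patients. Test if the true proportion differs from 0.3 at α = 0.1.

p̂ = 0.38, p₀ = 0.3. z = (p̂ - p₀)/√(p₀(1-p₀)/n) = 3.904. Critical: ±1.645. Reject H₀.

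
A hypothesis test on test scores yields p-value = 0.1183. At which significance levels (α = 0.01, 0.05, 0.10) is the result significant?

p = 0.1183. Not significant at any of the given levels.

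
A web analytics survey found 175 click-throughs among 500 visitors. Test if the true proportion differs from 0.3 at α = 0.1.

p̂ = 0.35, p₀ = 0.3. z = (p̂ - p₀)/√(p₀(1-p₀)/n) = 2.44. Critical: ±1.645. Reject H₀.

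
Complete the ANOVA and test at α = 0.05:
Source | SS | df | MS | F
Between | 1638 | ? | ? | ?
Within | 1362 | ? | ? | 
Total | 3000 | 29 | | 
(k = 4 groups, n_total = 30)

df_between = 3, df_within = 26. MS_between = 546.0, MS_within = 52.38. F = 10.423, F_crit ≈ 2.975. Reject H₀.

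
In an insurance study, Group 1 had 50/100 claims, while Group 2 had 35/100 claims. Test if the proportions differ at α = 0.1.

p̂₁ = 0.5, p̂₂ = 0.35, pooled p̂ = 0.425. z = 2.146. Critical: ±1.645. Reject H₀.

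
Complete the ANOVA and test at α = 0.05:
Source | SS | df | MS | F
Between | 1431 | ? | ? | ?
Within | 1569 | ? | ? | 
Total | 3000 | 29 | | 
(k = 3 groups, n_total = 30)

df_between = 2, df_within = 27. MS_between = 715.5, MS_within = 58.11. F = 12.313, F_crit ≈ 3.354. Reject H₀.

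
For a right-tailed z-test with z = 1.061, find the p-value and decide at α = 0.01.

p = P(Z > 1.061) = 1 - Φ(1.061) ≈ 0.1443. Since p ≥ 0.01, fail to reject H₀ (not significant) at α = 0.01.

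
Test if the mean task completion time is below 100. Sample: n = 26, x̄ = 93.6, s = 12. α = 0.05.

t = (93.6 - 100)/(12/√26) = -2.719, df = 25. Critical t = -1.708. Reject H₀.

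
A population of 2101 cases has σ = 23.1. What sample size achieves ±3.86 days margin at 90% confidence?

Without FPC: n₀ = (1.645×23.1/3.86)² = 96.913. With FPC: n = n₀N/(n₀+N-1) = 92.7 → n = 93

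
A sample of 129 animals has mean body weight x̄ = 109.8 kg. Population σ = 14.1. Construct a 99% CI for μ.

CI = x̄ ± z*(σ/√n) = 109.8 ± 2.576(14.1/√129) = 109.8 ± 3.2 = (106.6, 113.0)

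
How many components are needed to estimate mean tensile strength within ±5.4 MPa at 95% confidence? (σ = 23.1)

n = (z*σ/E)² = (1.96×23.1/5.4)² = 70.3 → n = 71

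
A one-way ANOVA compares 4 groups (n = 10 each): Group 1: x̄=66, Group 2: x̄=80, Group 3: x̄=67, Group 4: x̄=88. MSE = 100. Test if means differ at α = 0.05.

Grand mean = 75.25. SS_between = 3387.5, MS_between = 1129.17. F = 11.292, F_crit ≈ 2.866. Reject H₀.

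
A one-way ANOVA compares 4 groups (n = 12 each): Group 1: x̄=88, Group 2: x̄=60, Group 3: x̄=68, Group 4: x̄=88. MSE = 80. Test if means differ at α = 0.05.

Grand mean = 76.0. SS_between = 7296.0, MS_between = 2432.0. F = 30.4, F_crit ≈ 2.816. Reject H₀.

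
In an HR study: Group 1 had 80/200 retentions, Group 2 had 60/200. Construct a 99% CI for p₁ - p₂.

p̂₁ = 0.4, p̂₂ = 0.3. Difference = 0.1. CI = (-0.022, 0.222)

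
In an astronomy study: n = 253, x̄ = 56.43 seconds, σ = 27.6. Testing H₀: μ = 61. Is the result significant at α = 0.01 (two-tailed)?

z = (56.43 - 61)/(27.6/√253) = -2.634. Since |z| > 2.576, significant at α = 0.01.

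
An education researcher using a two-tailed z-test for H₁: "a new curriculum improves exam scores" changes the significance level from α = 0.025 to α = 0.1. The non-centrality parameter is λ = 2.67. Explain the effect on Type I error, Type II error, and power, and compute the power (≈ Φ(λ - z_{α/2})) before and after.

Increasing α from 0.025 to 0.1:
• Type I error rate increases (α is the Type I rate by definition).
• Critical value moves from z_{α/2} = 2.241 to 1.645, so power = Φ(λ - z_{α/2}) goes from Φ(2.67 - 2.241) = 0.666 to Φ(2.67 - 1.645) = 0.847.
• Type II error rate β = 1 - power therefore decreases (0.334 → 0.153).
Appropriate when false negatives are costly — here, keeping the old curriculum when the new one would have helped students.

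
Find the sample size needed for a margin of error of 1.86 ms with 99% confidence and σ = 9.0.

n = (z*σ/E)² = (2.576×9.0/1.86)² = 155.4 → n = 156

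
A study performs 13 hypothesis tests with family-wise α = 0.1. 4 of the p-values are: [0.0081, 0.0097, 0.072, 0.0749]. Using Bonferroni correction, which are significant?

Bonferroni α = 0.1/13 = 0.00769. None of the given p-values are significant.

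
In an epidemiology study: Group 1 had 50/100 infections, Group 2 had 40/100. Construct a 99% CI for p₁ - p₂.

p̂₁ = 0.5, p̂₂ = 0.4. Difference = 0.1. CI = (-0.08, 0.28)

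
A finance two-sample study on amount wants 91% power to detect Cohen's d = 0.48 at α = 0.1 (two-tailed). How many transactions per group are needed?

z_{α/2} = 1.645, z_β = Φ⁻¹(0.91) = 1.341. For small effect (d = 0.48): n per group = 2(z_{α/2} + z_β)²/d² = 2(1.645 + 1.341)²/0.48² = 77.4 → 78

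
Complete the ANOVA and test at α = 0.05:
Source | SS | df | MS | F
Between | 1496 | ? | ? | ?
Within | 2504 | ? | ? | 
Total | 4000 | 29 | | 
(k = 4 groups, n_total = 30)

df_between = 3, df_within = 26. MS_between = 498.67, MS_within = 96.31. F = 5.178, F_crit ≈ 2.975. Reject H₀.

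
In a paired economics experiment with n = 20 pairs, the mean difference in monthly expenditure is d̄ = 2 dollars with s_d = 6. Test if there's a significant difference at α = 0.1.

t = d̄/(s_d/√n) = 2/(6/√20) = 1.491. df = 19, critical t = ±1.729. Fail to reject H₀.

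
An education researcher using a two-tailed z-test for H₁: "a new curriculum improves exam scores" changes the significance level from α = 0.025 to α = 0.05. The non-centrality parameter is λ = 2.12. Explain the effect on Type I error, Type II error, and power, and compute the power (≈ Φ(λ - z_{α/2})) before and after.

Increasing α from 0.025 to 0.05:
• Type I error rate increases (α is the Type I rate by definition).
• Critical value moves from z_{α/2} = 2.241 to 1.96, so power = Φ(λ - z_{α/2}) goes from Φ(2.12 - 2.241) = 0.452 to Φ(2.12 - 1.96) = 0.564.
• Type II error rate β = 1 - power therefore decreases (0.548 → 0.436).
Appropriate when false negatives are costly — here, keeping the old curriculum when the new one would have helped students.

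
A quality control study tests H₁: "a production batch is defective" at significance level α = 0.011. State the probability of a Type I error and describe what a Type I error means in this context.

P(Type I error) = α = 0.011. A Type I error is rejecting H₀ when H₀ is actually true (false positive) — here, concluding that a production batch is defective when in fact this is not the case. Consequence: scrapping a good batch — wasted material and cost for no reason.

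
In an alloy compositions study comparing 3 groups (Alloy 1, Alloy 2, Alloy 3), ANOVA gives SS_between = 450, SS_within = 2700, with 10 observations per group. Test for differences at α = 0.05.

df_between = 2, df_within = 27. F = MS_between/MS_within = 225.0/100.0 = 2.25. F_crit ≈ 3.354. Fail to reject H₀.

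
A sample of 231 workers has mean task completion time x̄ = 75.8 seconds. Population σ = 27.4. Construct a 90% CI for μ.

CI = x̄ ± z*(σ/√n) = 75.8 ± 1.645(27.4/√231) = 75.8 ± 2.97 = (72.83, 78.77)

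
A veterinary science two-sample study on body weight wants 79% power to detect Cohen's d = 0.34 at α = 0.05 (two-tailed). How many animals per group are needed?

z_{α/2} = 1.96, z_β = Φ⁻¹(0.79) = 0.806. For small effect (d = 0.34): n per group = 2(z_{α/2} + z_β)²/d² = 2(1.96 + 0.806)²/0.34² = 132.4 → 133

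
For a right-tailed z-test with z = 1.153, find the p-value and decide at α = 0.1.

p = P(Z > 1.153) = 1 - Φ(1.153) ≈ 0.1245. Since p ≥ 0.1, fail to reject H₀ (not significant) at α = 0.1.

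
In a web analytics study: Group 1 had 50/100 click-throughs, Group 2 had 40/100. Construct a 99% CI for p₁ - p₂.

p̂₁ = 0.5, p̂₂ = 0.4. Difference = 0.1. CI = (-0.08, 0.28)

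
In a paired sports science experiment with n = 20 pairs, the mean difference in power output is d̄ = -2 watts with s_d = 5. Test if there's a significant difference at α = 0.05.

t = d̄/(s_d/√n) = -2/(5/√20) = -1.789. df = 19, critical t = ±2.093. Fail to reject H₀.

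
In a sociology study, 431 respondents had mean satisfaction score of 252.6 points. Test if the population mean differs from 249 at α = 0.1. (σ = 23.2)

z = (x̄ - μ₀)/(σ/√n) = (252.6 - 249)/(23.2/√431) = 3.221. Critical value: ±1.645. Since |3.221| > 1.645, Reject H₀.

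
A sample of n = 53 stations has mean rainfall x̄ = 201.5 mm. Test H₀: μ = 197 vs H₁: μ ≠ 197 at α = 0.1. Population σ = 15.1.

z = (x̄ - μ₀)/(σ/√n) = (201.5 - 197)/(15.1/√53) = 2.17. Critical value: ±1.645. Since |2.17| > 1.645, Reject H₀.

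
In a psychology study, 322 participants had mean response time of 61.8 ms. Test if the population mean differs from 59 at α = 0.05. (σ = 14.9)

z = (x̄ - μ₀)/(σ/√n) = (61.8 - 59)/(14.9/√322) = 3.372. Critical value: ±1.96. Since |3.372| > 1.96, Reject H₀.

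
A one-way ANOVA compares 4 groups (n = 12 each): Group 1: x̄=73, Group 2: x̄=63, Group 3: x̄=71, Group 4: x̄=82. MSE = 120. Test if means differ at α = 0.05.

Grand mean = 72.25. SS_between = 2193.0, MS_between = 731.0. F = 6.092, F_crit ≈ 2.816. Reject H₀.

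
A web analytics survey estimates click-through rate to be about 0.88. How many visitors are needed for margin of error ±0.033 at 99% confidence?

n = z²p(1-p)/E² = 2.576²×0.88×0.12/0.033² = 643.5 → n = 644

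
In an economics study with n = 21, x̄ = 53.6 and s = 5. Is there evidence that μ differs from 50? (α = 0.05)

t = (x̄ - μ₀)/(s/√n) = (53.6 - 50)/(5/√21) = 3.299. df = 20, critical t = ±2.086. Reject H₀.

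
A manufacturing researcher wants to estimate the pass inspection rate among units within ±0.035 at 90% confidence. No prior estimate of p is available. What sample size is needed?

Conservative approach: use p = 0.5 (maximizes p(1-p) = 0.25). n = z²(0.25)/E² = 1.645²×0.25/0.035² = 552.2 → n = 553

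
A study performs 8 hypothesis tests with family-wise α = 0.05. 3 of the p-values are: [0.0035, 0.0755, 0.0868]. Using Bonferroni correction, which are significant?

Bonferroni α = 0.05/8 = 0.00625. Significant p-values: [0.0035]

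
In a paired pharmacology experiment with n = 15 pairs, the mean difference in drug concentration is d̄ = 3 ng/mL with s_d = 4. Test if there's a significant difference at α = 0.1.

t = d̄/(s_d/√n) = 3/(4/√15) = 2.905. df = 14, critical t = ±1.761. Reject H₀.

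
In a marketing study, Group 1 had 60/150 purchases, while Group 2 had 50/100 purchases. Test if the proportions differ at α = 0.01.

p̂₁ = 0.4, p̂₂ = 0.5, pooled p̂ = 0.44. z = -1.56. Critical: ±2.576. Fail to reject H₀.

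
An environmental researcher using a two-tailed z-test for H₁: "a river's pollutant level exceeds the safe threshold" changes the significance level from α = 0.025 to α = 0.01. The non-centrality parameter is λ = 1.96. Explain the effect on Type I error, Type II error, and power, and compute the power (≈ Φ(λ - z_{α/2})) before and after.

Decreasing α from 0.025 to 0.01:
• Type I error rate decreases (α is the Type I rate by definition).
• Critical value moves from z_{α/2} = 2.241 to 2.576, so power = Φ(λ - z_{α/2}) goes from Φ(1.96 - 2.241) = 0.389 to Φ(1.96 - 2.576) = 0.269.
• Type II error rate β = 1 - power therefore increases (0.611 → 0.731).
Appropriate when false positives are costly — here, shutting down a compliant factory unnecessarily.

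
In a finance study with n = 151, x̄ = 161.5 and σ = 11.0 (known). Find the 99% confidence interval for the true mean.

CI = x̄ ± z*(σ/√n) = 161.5 ± 2.576(11.0/√151) = 161.5 ± 2.31 = (159.19, 163.81)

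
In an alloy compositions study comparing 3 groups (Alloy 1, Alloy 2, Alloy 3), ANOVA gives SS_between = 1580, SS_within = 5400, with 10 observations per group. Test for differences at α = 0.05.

df_between = 2, df_within = 27. F = MS_between/MS_within = 790.0/200.0 = 3.95. F_crit ≈ 3.354. Reject H₀. At least one mean differs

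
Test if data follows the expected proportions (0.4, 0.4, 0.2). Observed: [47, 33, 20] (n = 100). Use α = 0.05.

Expected: [40.0, 40.0, 20.0]. χ² = 2.45. df = 2, critical = 5.991. Fail to reject H₀.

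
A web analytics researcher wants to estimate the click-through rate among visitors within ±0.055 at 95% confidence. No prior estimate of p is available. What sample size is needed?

Conservative approach: use p = 0.5 (maximizes p(1-p) = 0.25). n = z²(0.25)/E² = 1.96²×0.25/0.055² = 317.5 → n = 318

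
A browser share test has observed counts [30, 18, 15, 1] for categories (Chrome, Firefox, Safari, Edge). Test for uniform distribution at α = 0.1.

Expected = 16 each. χ² = Σ(O-E)²/E = 26.625. df = 3, critical value = 6.251. Reject H₀.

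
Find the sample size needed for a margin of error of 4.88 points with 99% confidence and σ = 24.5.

n = (z*σ/E)² = (2.576×24.5/4.88)² = 167.3 → n = 168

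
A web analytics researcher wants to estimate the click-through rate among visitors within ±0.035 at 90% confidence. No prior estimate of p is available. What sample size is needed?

Conservative approach: use p = 0.5 (maximizes p(1-p) = 0.25). n = z²(0.25)/E² = 1.645²×0.25/0.035² = 552.2 → n = 553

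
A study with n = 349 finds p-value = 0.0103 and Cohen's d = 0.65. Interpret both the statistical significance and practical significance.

Statistically significant (p = 0.0103 < 0.05). Cohen's d = 0.65 indicates a medium effect size. Both statistical and practical significance should be considered.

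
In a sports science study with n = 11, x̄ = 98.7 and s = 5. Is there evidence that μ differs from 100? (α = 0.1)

t = (x̄ - μ₀)/(s/√n) = (98.7 - 100)/(5/√11) = -0.862. df = 10, critical t = ±1.812. Fail to reject H₀.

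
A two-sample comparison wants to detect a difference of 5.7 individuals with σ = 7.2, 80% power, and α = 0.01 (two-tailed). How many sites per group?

n per group = 2(z_α/2 + z_β)²σ²/d² = 2×(2.576 + 0.84)²×7.2²/5.7² = 37.2 → n = 38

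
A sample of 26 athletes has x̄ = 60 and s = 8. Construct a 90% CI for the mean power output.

CI = x̄ ± t*(s/√n) = 60 ± 1.708(8/√26) = (57.32, 62.68)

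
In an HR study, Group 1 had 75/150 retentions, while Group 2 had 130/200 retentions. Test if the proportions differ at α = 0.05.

p̂₁ = 0.5, p̂₂ = 0.65, pooled p̂ = 0.586. z = -2.819. Critical: ±1.96. Reject H₀.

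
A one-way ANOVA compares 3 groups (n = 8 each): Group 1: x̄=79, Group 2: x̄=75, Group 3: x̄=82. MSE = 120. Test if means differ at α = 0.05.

Grand mean = 78.67. SS_between = 197.33, MS_between = 98.67. F = 0.822, F_crit ≈ 3.467. Fail to reject H₀.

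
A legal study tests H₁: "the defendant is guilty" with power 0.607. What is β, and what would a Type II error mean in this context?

β = 1 - power = 1 - 0.607 = 0.393. A Type II error is failing to reject H₀ when H₀ is false (false negative) — here, failing to conclude that the defendant is guilty when in fact it is true. Consequence: acquitting a guilty person.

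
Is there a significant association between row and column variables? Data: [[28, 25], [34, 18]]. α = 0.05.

χ² = 1.711. df = 1, critical = 3.841. Fail to reject H₀. No evidence of dependence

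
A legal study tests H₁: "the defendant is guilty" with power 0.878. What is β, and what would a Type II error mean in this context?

β = 1 - power = 1 - 0.878 = 0.122. A Type II error is failing to reject H₀ when H₀ is false (false negative) — here, failing to conclude that the defendant is guilty when in fact it is true. Consequence: acquitting a guilty person.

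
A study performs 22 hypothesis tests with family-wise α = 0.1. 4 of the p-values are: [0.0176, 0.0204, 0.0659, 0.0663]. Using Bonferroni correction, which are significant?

Bonferroni α = 0.1/22 = 0.00455. None of the given p-values are significant.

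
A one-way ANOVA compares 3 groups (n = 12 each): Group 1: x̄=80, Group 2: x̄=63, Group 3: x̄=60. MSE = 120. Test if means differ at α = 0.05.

Grand mean = 67.67. SS_between = 2792.0, MS_between = 1396.0. F = 11.633, F_crit ≈ 3.285. Reject H₀.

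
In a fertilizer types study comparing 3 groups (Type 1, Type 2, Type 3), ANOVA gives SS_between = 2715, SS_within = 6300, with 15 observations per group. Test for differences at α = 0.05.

df_between = 2, df_within = 42. F = MS_between/MS_within = 1357.5/150.0 = 9.05. F_crit ≈ 3.22. Reject H₀. At least one mean differs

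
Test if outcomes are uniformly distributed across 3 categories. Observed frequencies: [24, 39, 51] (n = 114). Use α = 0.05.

Expected = 38 each. χ² = Σ(O-E)²/E = 9.632. df = 2, critical value = 5.991. Reject H₀.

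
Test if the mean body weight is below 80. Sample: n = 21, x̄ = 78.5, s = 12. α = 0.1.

t = (78.5 - 80)/(12/√21) = -0.573, df = 20. Critical t = -1.325. Fail to reject H₀.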